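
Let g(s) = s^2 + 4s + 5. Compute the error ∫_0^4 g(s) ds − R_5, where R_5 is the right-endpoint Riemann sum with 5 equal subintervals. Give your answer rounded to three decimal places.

-13.227

Exact integral: ∫_0^4 g(s) ds ≈ 73.33333.
R_5 = 86.56.
Error ≈ 73.33333 − 86.56 ≈ -13.227.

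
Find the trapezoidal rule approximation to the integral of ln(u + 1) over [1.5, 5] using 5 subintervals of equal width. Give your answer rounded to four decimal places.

4.9503

Δu = (5 − 1.5)/5 = 0.7.
f(1.5) ≈ 0.9163, f(2.2) ≈ 1.1632, f(2.9) ≈ 1.3610, f(3.6) ≈ 1.5261, f(4.3) ≈ 1.6677, f(5) ≈ 1.7918.
T_5 = (Δu/2)·[f(u_0) + 2f(u_1) + ... + 2f(u_{4}) + f(u_5)].
Sum ≈ 4.9503.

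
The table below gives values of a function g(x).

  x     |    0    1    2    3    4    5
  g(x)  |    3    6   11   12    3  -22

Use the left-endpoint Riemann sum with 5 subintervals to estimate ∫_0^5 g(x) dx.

35

Δx = 1.
Sum = 1·[3 + 6 + 11 + 12 + 3] = 35.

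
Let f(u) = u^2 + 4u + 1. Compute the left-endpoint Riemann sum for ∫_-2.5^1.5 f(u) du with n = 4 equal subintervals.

Δu = (1.5 − (-2.5))/4 = 1.
Left endpoints: -2.5, -1.5, -0.5, 0.5.
f(-2.5) = -2.75, f(-1.5) = -2.75, f(-0.5) = -0.75, f(0.5) = 3.25.
Sum = Δu · [f(-2.5) + f(-1.5) + f(-0.5) + f(0.5)].
Sum = -3.

-3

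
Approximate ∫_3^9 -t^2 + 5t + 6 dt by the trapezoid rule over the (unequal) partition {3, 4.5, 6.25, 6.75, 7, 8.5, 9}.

Subinterval widths: 1.5, 1.75, 0.5, 0.25, 1.5, 0.5.
f(3) = 12, f(4.5) = 8.25, f(6.25) = -1.8125, f(6.75) = -5.8125, f(7) = -8, f(8.5) = -23.75, f(9) = -30.
On each subinterval the trapezoid contributes (Δt_i/2)·[f(t_{i-1}) + f(t_i)].
Sum = -20.0625.

-20.0625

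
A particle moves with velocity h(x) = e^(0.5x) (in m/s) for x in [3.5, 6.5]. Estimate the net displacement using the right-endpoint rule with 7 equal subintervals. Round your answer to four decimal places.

Δx = (6.5 − 3.5)/7 = 3/7.
Right endpoints: 55/14, 61/14, 67/14, 73/14, 79/14, 85/14, 6.5.
h(55/14) ≈ 7.1298, h(61/14) ≈ 8.8337, h(67/14) ≈ 10.9447, h(73/14) ≈ 13.5603, h(79/14) ≈ 16.8008, h(85/14) ≈ 20.8158, h(6.5) ≈ 25.7903.
Sum = Δx · [h(55/14) + h(61/14) + h(67/14) + ...].
Sum ≈ 44.5181.

44.5181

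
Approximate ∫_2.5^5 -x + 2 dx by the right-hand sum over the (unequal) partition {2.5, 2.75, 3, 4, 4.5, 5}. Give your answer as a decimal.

Subinterval widths: 0.25, 0.25, 1, 0.5, 0.5.
Right endpoints: 2.75, 3, 4, 4.5, 5.
f(2.75) = -0.75, f(3) = -1, f(4) = -2, f(4.5) = -2.5, f(5) = -3.
Sum = Σ Δx_i · f(x_i).
Sum = -5.1875.

-5.1875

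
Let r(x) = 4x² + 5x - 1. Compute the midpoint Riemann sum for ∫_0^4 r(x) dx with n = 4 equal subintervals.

Δx = (4 − 0)/4 = 1.
Midpoints: 0.5, 1.5, 2.5, 3.5.
r(0.5) = 2.5, r(1.5) = 15.5, r(2.5) = 36.5, r(3.5) = 65.5.
Sum = Δx · [r(0.5) + r(1.5) + r(2.5) + r(3.5)].
Sum = 120.

120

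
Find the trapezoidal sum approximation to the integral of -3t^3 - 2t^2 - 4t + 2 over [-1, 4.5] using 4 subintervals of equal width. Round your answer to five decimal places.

Δt = (4.5 − (-1))/4 = 1.375.
f(-1) = 7, f(0.375) = 31/512, f(1.75) = -27.203125, f(3.125) = -62251/512, f(4.5) = -329.875.
T_4 = (Δt/2)·[f(t_0) + 2f(t_1) + 2f(t_2) + 2f(t_3) + f(t_4)].
Sum ≈ -426.47559.

-426.47559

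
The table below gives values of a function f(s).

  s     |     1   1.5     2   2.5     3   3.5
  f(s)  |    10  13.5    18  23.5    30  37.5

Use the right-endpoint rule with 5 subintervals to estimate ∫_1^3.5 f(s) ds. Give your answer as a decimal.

61.25

Δs = 0.5.
Sum = 0.5·[13.5 + 18 + 23.5 + 30 + 37.5] = 61.25.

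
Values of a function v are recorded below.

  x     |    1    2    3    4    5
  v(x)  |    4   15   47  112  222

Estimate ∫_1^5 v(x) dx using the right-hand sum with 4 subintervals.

Δx = 1.
Sum = 1·[15 + 47 + 112 + 222] = 396.

396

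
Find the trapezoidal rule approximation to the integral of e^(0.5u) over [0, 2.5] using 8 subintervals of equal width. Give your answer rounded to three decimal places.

Δu = (2.5 − 0)/8 = 0.3125.
f(0) ≈ 1.000, f(0.3125) ≈ 1.169, f(0.625) ≈ 1.367, f(0.9375) ≈ 1.598, f(1.25) ≈ 1.868, f(1.5625) ≈ 2.184, f(1.875) ≈ 2.554, f(2.1875) ≈ 2.985, f(2.5) ≈ 3.490.
T_8 = (Δu/2)·[f(u_0) + 2f(u_1) + ... + 2f(u_{7}) + f(u_8)].
Sum ≈ 4.991.

4.991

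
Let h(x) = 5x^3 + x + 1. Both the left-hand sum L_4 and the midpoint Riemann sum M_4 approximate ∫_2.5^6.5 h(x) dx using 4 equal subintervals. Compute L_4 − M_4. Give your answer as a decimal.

L_4 = 1600.
M_4 = 2182.
L_4 − M_4 = -582.

-582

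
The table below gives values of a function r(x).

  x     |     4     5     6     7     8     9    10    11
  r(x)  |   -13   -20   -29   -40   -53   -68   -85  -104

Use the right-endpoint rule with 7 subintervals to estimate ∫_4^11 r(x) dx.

Δx = 1.
Sum = 1·[(-20) + (-29) + (-40) + (-53) + (-68) + (-85) + (-104)] = -399.

-399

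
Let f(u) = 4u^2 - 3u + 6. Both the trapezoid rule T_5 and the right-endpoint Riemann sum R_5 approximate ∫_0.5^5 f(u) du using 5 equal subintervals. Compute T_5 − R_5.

-38.475

T_5 = 158.805.
R_5 = 197.28.
T_5 − R_5 = -38.475.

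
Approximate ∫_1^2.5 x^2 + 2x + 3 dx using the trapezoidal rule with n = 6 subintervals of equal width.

14.640625

Δx = (2.5 − 1)/6 = 0.25.
f(1) = 6, f(1.25) = 7.0625, f(1.5) = 8.25, f(1.75) = 9.5625, f(2) = 11, f(2.25) = 12.5625, f(2.5) = 14.25.
T_6 = (Δx/2)·[f(x_0) + 2f(x_1) + ... + 2f(x_{5}) + f(x_6)].
Sum = 14.640625.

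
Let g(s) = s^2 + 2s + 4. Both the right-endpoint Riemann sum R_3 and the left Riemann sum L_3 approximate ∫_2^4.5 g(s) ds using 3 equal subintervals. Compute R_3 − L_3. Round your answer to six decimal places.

17.708333

R_3 ≈ 63.10185185.
L_3 ≈ 45.39351852.
R_3 − L_3 ≈ 17.708333.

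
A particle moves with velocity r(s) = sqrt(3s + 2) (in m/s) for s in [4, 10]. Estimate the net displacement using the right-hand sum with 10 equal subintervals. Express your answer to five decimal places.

Δs = (10 − 4)/10 = 0.6.
Right endpoints: 4.6, 5.2, 5.8, 6.4, 7, 7.6, 8.2, 8.8, 9.4, 10.
r(4.6) ≈ 3.97492, r(5.2) ≈ 4.19524, r(5.8) ≈ 4.40454, r(6.4) ≈ 4.60435, r(7) ≈ 4.79583, r(7.6) ≈ 4.97996, r(8.2) ≈ 5.15752, r(8.8) ≈ 5.32917, r(9.4) ≈ 5.49545, r(10) ≈ 5.65685.
Sum = Δs · [r(4.6) + r(5.2) + r(5.8) + ...].
Sum ≈ 29.15630.

29.15630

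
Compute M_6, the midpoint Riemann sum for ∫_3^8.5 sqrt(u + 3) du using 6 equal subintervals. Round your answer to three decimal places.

16.203

Δu = (8.5 − 3)/6 = 11/12.
Midpoints: 83/24, 4.375, 127/24, 149/24, 7.125, 193/24.
f(83/24) ≈ 2.541, f(4.375) ≈ 2.716, f(127/24) ≈ 2.880, f(149/24) ≈ 3.035, f(7.125) ≈ 3.182, f(193/24) ≈ 3.323.
Sum = Δu · [f(83/24) + f(4.375) + f(127/24) + ...].
Sum ≈ 16.203.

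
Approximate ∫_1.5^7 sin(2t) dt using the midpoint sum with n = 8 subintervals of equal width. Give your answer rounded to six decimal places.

-0.610320

Δt = (7 − 1.5)/8 = 0.6875.
Midpoints: 1.84375, 2.53125, 3.21875, 3.90625, 4.59375, 5.28125, 5.96875, 6.65625.
f(1.84375) ≈ -0.519194, f(2.53125) ≈ -0.939335, f(3.21875) ≈ 0.153703, f(3.90625) ≈ 0.999140, f(4.59375) ≈ 0.235058, f(5.28125) ≈ -0.907680, f(5.96875) ≈ -0.588232, f(6.65625) ≈ 0.678802.
Sum = Δt · [f(1.84375) + f(2.53125) + f(3.21875) + ...].
Sum ≈ -0.610320.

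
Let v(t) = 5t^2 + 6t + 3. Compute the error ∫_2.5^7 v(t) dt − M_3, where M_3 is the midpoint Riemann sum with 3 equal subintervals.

Exact integral: ∫_2.5^7 v(t) dt = 687.375.
M_3 = 683.15625.
Error = 687.375 − 683.15625 = 4.21875.

4.21875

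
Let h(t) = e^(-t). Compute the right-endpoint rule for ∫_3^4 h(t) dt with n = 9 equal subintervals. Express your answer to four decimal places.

Δt = (4 − 3)/9 = 1/9.
Right endpoints: 28/9, 29/9, 10/3, 31/9, 32/9, 11/3, 34/9, 35/9, 4.
h(28/9) ≈ 0.0446, h(29/9) ≈ 0.0399, h(10/3) ≈ 0.0357, h(31/9) ≈ 0.0319, h(32/9) ≈ 0.0286, h(11/3) ≈ 0.0256, h(34/9) ≈ 0.0229, h(35/9) ≈ 0.0205, h(4) ≈ 0.0183.
Sum = Δt · [h(28/9) + h(29/9) + h(10/3) + ...].
Sum ≈ 0.0298.

0.0298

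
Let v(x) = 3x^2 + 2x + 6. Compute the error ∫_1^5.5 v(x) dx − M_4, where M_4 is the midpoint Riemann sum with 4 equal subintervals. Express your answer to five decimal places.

Exact integral: ∫_1^5.5 v(x) dx = 221.625.
M_4 ≈ 220.2011719.
Error ≈ 221.625 − 220.2011719 ≈ 1.42383.

1.42383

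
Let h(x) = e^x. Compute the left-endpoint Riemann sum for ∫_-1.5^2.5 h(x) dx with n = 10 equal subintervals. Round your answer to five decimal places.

9.72653

Δx = (2.5 − (-1.5))/10 = 0.4.
Left endpoints: -1.5, -1.1, -0.7, -0.3, 0.1, 0.5, 0.9, 1.3, 1.7, 2.1.
h(-1.5) ≈ 0.22313, h(-1.1) ≈ 0.33287, h(-0.7) ≈ 0.49659, h(-0.3) ≈ 0.74082, h(0.1) ≈ 1.10517, h(0.5) ≈ 1.64872, h(0.9) ≈ 2.45960, h(1.3) ≈ 3.66930, h(1.7) ≈ 5.47395, h(2.1) ≈ 8.16617.
Sum = Δx · [h(-1.5) + h(-1.1) + h(-0.7) + ...].
Sum ≈ 9.72653.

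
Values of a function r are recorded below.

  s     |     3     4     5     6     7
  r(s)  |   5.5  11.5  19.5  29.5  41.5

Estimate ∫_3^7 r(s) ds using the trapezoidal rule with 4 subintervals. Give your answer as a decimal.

Δs = 1.
T_4 = (1/2)·[5.5 + 2·11.5 + 2·19.5 + 2·29.5 + 41.5] = 84.

84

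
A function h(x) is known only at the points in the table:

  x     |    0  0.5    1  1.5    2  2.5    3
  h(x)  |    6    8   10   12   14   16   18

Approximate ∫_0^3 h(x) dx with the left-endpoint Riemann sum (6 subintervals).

Δx = 0.5.
Sum = 0.5·[6 + 8 + 10 + 12 + 14 + 16] = 33.

33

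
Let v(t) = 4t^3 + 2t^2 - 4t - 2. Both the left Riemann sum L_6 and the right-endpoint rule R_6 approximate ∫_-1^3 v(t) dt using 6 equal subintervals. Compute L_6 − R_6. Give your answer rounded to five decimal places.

-74.66667

L_6 ≈ 41.4814815.
R_6 ≈ 116.1481481.
L_6 − R_6 ≈ -74.66667.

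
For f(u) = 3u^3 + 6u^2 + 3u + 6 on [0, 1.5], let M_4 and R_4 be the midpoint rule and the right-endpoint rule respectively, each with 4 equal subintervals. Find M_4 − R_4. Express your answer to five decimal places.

M_4 ≈ 22.6977539.
R_4 ≈ 28.6435547.
M_4 − R_4 ≈ -5.94580.

-5.94580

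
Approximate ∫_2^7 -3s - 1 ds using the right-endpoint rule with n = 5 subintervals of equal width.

-80

Δs = (7 − 2)/5 = 1.
Right endpoints: 3, 4, 5, 6, 7.
f(3) = -10, f(4) = -13, f(5) = -16, f(6) = -19, f(7) = -22.
Sum = Δs · [f(3) + f(4) + f(5) + f(6) + f(7)].
Sum = -80.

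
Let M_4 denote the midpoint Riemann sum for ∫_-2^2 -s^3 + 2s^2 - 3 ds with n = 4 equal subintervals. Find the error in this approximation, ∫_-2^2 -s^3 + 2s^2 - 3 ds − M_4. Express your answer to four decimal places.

Exact integral: ∫_-2^2 f(s) ds ≈ -1.333333.
M_4 = -2.
Error ≈ -1.333333 − (-2) ≈ 0.6667.

0.6667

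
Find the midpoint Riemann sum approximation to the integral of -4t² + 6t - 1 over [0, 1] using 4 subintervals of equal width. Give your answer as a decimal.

Δt = (1 − 0)/4 = 0.25.
Midpoints: 0.125, 0.375, 0.625, 0.875.
f(0.125) = -0.3125, f(0.375) = 0.6875, f(0.625) = 1.1875, f(0.875) = 1.1875.
Sum = Δt · [f(0.125) + f(0.375) + f(0.625) + f(0.875)].
Sum = 0.6875.

0.6875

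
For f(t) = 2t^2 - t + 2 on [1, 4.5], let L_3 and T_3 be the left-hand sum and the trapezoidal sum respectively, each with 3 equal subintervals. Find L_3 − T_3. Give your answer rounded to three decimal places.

-20.417

L_3 ≈ 38.62963.
T_3 ≈ 59.04630.
L_3 − T_3 ≈ -20.417.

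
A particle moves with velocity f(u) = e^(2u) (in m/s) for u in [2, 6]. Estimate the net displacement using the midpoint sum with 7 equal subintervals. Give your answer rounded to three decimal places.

77085.917

Δu = (6 − 2)/7 = 4/7.
Midpoints: 16/7, 20/7, 24/7, 4, 32/7, 36/7, 40/7.
f(16/7) ≈ 96.682, f(20/7) ≈ 303.168, f(24/7) ≈ 950.647, f(4) ≈ 2980.958, f(32/7) ≈ 9347.434, f(36/7) ≈ 29310.887, f(40/7) ≈ 91910.580.
Sum = Δu · [f(16/7) + f(20/7) + f(24/7) + ...].
Sum ≈ 77085.917.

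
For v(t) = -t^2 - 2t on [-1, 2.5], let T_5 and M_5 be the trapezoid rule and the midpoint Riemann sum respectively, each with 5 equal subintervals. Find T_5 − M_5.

-0.42875

T_5 = -11.0775.
M_5 = -10.64875.
T_5 − M_5 = -0.42875.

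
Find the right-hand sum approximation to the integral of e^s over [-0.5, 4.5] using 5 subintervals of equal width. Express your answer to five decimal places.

141.44549

Δs = (4.5 − (-0.5))/5 = 1.
Right endpoints: 0.5, 1.5, 2.5, 3.5, 4.5.
f(0.5) ≈ 1.64872, f(1.5) ≈ 4.48169, f(2.5) ≈ 12.18249, f(3.5) ≈ 33.11545, f(4.5) ≈ 90.01713.
Sum = Δs · [f(0.5) + f(1.5) + f(2.5) + f(3.5) + f(4.5)].
Sum ≈ 141.44549.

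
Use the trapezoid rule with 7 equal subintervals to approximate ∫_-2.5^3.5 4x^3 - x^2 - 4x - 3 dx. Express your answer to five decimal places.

65.17347

Δx = (3.5 − (-2.5))/7 = 6/7.
f(-2.5) = -61.75, f(-23/14) = -23137/1372, f(-11/14) = -3313/1372, f(1/14) = -4513/1372, f(13/14) = -6001/1372, f(25/14) = 12959/1372, f(37/14) = 73103/1372, f(3.5) = 142.25.
T_7 = (Δx/2)·[f(x_0) + 2f(x_1) + ... + 2f(x_{6}) + f(x_7)].
Sum ≈ 65.17347.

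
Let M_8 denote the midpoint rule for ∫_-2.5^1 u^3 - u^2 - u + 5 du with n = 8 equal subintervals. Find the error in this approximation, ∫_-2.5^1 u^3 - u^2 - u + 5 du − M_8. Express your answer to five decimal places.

-0.18144

Exact integral: ∫_-2.5^1 f(u) du ≈ 5.0677083.
M_8 ≈ 5.2491455.
Error ≈ 5.0677083 − 5.2491455 ≈ -0.18144.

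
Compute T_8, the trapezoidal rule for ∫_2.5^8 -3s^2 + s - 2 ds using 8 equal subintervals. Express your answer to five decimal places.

Δs = (8 − 2.5)/8 = 0.6875.
f(2.5) = -18.25, f(3.1875) = -29.29296875, f(3.875) = -43.171875, f(4.5625) = -59.88671875, f(5.25) = -79.4375, f(5.9375) = -101.82421875, f(6.625) = -127.046875, f(7.3125) = -155.10546875, f(8) = -186.
T_8 = (Δs/2)·[f(s_0) + 2f(s_1) + ... + 2f(s_{7}) + f(s_8)].
Sum ≈ -479.79980.

-479.79980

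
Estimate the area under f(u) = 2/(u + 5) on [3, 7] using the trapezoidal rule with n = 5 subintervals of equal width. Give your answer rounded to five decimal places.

0.81185

Δu = (7 − 3)/5 = 0.8.
f(3) = 0.25, f(3.8) = 5/22, f(4.6) = 5/24, f(5.4) = 5/26, f(6.2) = 5/28, f(7) = 1/6.
T_5 = (Δu/2)·[f(u_0) + 2f(u_1) + ... + 2f(u_{4}) + f(u_5)].
Sum ≈ 0.81185.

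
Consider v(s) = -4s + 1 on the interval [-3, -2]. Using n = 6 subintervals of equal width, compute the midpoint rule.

Δs = (-2 − (-3))/6 = 1/6.
Midpoints: -35/12, -2.75, -31/12, -29/12, -2.25, -25/12.
v(-35/12) = 38/3, v(-2.75) = 12, v(-31/12) = 34/3, v(-29/12) = 32/3, v(-2.25) = 10, v(-25/12) = 28/3.
Sum = Δs · [v(-35/12) + v(-2.75) + v(-31/12) + ...].
Sum = 11.

11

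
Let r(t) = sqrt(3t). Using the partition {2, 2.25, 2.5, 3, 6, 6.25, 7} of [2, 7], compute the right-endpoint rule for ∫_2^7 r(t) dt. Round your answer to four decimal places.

Subinterval widths: 0.25, 0.25, 0.5, 3, 0.25, 0.75.
Right endpoints: 2.25, 2.5, 3, 6, 6.25, 7.
r(2.25) ≈ 2.5981, r(2.5) ≈ 2.7386, r(3) ≈ 3.0000, r(6) ≈ 4.2426, r(6.25) ≈ 4.3301, r(7) ≈ 4.5826.
Sum = Σ Δt_i · r(t_i).
Sum ≈ 20.0816.

20.0816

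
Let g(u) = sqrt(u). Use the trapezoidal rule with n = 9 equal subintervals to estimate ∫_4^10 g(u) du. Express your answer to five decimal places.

15.74512

Δu = (10 − 4)/9 = 2/3.
g(4) ≈ 2.00000, g(14/3) ≈ 2.16025, g(16/3) ≈ 2.30940, g(6) ≈ 2.44949, g(20/3) ≈ 2.58199, g(22/3) ≈ 2.70801, g(8) ≈ 2.82843, g(26/3) ≈ 2.94392, g(28/3) ≈ 3.05505, g(10) ≈ 3.16228.
T_9 = (Δu/2)·[g(u_0) + 2g(u_1) + ... + 2g(u_{8}) + g(u_9)].
Sum ≈ 15.74512.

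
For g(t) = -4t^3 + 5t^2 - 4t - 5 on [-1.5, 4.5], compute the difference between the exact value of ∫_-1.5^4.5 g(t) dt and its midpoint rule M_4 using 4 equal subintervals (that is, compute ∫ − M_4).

Exact integral: ∫_-1.5^4.5 g(t) dt = -313.5.
M_4 = -298.875.
Error = -313.5 − (-298.875) = -14.625.

-14.625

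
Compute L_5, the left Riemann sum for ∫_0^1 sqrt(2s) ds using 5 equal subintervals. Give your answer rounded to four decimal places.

Δs = (1 − 0)/5 = 0.2.
Left endpoints: 0, 0.2, 0.4, 0.6, 0.8.
f(0) ≈ 0.0000, f(0.2) ≈ 0.6325, f(0.4) ≈ 0.8944, f(0.6) ≈ 1.0954, f(0.8) ≈ 1.2649.
Sum = Δs · [f(0) + f(0.2) + f(0.4) + f(0.6) + f(0.8)].
Sum ≈ 0.7774.

0.7774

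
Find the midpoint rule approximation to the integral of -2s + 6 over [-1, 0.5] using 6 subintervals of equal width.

9.75

Δs = (0.5 − (-1))/6 = 0.25.
Midpoints: -0.875, -0.625, -0.375, -0.125, 0.125, 0.375.
f(-0.875) = 7.75, f(-0.625) = 7.25, f(-0.375) = 6.75, f(-0.125) = 6.25, f(0.125) = 5.75, f(0.375) = 5.25.
Sum = Δs · [f(-0.875) + f(-0.625) + f(-0.375) + ...].
Sum = 9.75.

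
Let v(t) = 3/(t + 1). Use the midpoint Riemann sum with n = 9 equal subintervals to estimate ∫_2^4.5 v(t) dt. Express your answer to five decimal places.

Δt = (4.5 − 2)/9 = 5/18.
Midpoints: 77/36, 29/12, 97/36, 107/36, 3.25, 127/36, 137/36, 49/12, 157/36.
v(77/36) = 108/113, v(29/12) = 36/41, v(97/36) = 108/133, v(107/36) = 108/143, v(3.25) = 12/17, v(127/36) = 108/163, v(137/36) = 108/173, v(49/12) = 36/61, v(157/36) = 108/193.
Sum = Δt · [v(77/36) + v(29/12) + v(97/36) + ...].
Sum ≈ 1.81766.

1.81766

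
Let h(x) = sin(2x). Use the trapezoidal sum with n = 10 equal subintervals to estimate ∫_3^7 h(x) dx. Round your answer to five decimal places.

0.38952

Δx = (7 − 3)/10 = 0.4.
h(3) ≈ -0.27942, h(3.4) ≈ 0.49411, h(3.8) ≈ 0.96792, h(4.2) ≈ 0.85460, h(4.6) ≈ 0.22289, h(5) ≈ -0.54402, h(5.4) ≈ -0.98094, h(5.8) ≈ -0.82283, h(6.2) ≈ -0.16560, h(6.6) ≈ 0.59207, h(7) ≈ 0.99061.
T_10 = (Δx/2)·[h(x_0) + 2h(x_1) + ... + 2h(x_{9}) + h(x_10)].
Sum ≈ 0.38952.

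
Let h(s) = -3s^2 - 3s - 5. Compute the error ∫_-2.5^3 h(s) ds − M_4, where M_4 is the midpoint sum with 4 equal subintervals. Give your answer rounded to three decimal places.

-2.600

Exact integral: ∫_-2.5^3 h(s) ds = -74.25.
M_4 ≈ -71.65039.
Error ≈ -74.25 − (-71.65039) ≈ -2.600.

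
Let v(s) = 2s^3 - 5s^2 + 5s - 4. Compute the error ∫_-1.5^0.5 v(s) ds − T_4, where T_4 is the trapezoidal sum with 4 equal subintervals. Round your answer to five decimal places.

0.66667

Exact integral: ∫_-1.5^0.5 v(s) ds ≈ -21.3333333.
T_4 = -22.
Error ≈ -21.3333333 − (-22) ≈ 0.66667.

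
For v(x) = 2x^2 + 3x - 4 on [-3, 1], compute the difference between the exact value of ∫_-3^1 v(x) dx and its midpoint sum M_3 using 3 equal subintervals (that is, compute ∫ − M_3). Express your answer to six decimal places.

1.185185

Exact integral: ∫_-3^1 v(x) dx ≈ -9.33333333.
M_3 ≈ -10.51851852.
Error ≈ -9.33333333 − (-10.51851852) ≈ 1.185185.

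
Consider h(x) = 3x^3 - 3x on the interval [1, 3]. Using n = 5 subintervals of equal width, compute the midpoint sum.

Δx = (3 − 1)/5 = 0.4.
Midpoints: 1.2, 1.6, 2, 2.4, 2.8.
h(1.2) = 1.584, h(1.6) = 7.488, h(2) = 18, h(2.4) = 34.272, h(2.8) = 57.456.
Sum = Δx · [h(1.2) + h(1.6) + h(2) + h(2.4) + h(2.8)].
Sum = 47.52.

47.52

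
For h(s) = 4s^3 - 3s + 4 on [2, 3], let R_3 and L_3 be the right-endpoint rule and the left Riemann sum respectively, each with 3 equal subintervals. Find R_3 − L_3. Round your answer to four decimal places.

24.3333

R_3 ≈ 74.222222.
L_3 ≈ 49.888889.
R_3 − L_3 ≈ 24.3333.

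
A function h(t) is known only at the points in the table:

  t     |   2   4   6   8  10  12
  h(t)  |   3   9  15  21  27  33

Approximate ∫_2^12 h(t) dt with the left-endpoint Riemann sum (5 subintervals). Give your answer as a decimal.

150

Δt = 2.
Sum = 2·[3 + 9 + 15 + 21 + 27] = 150.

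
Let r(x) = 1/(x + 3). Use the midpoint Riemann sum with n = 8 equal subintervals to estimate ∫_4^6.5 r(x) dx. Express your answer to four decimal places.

0.3053

Δx = (6.5 − 4)/8 = 0.3125.
Midpoints: 4.15625, 4.46875, 4.78125, 5.09375, 5.40625, 5.71875, 6.03125, 6.34375.
r(4.15625) = 32/229, r(4.46875) = 32/239, r(4.78125) = 32/249, r(5.09375) = 32/259, r(5.40625) = 32/269, r(5.71875) = 32/279, r(6.03125) = 32/289, r(6.34375) = 32/299.
Sum = Δx · [r(4.15625) + r(4.46875) + r(4.78125) + ...].
Sum ≈ 0.3053.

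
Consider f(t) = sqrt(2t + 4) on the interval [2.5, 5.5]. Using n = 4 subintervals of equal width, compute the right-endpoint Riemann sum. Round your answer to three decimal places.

10.689

Δt = (5.5 − 2.5)/4 = 0.75.
Right endpoints: 3.25, 4, 4.75, 5.5.
f(3.25) ≈ 3.240, f(4) ≈ 3.464, f(4.75) ≈ 3.674, f(5.5) ≈ 3.873.
Sum = Δt · [f(3.25) + f(4) + f(4.75) + f(5.5)].
Sum ≈ 10.689.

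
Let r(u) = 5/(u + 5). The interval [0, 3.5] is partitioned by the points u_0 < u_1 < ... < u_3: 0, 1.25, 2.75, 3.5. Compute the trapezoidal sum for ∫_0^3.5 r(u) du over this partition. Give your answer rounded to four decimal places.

Subinterval widths: 1.25, 1.5, 0.75.
r(0) = 1, r(1.25) = 0.8, r(2.75) = 20/31, r(3.5) = 10/17.
On each subinterval the trapezoid contributes (Δu_i/2)·[r(u_{i-1}) + r(u_i)].
Sum ≈ 2.6714.

2.6714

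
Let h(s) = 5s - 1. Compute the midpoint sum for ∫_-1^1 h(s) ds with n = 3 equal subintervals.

Δs = (1 − (-1))/3 = 2/3.
Midpoints: -2/3, 0, 2/3.
h(-2/3) = -13/3, h(0) = -1, h(2/3) = 7/3.
Sum = Δs · [h(-2/3) + h(0) + h(2/3)].
Sum = -2.

-2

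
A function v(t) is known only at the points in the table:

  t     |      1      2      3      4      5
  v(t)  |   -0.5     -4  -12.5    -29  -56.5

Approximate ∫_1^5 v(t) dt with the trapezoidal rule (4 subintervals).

-74

Δt = 1.
T_4 = (1/2)·[(-0.5) + 2·(-4) + 2·(-12.5) + 2·(-29) + (-56.5)] = -74.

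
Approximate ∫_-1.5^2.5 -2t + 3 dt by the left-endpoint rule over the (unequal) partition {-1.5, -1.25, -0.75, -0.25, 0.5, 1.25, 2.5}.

11.25

Subinterval widths: 0.25, 0.5, 0.5, 0.75, 0.75, 1.25.
Left endpoints: -1.5, -1.25, -0.75, -0.25, 0.5, 1.25.
f(-1.5) = 6, f(-1.25) = 5.5, f(-0.75) = 4.5, f(-0.25) = 3.5, f(0.5) = 2, f(1.25) = 0.5.
Sum = Σ Δt_i · f(t_i).
Sum = 11.25.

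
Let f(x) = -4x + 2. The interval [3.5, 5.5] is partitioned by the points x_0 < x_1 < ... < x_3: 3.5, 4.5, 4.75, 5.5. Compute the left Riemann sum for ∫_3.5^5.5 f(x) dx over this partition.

Subinterval widths: 1, 0.25, 0.75.
Left endpoints: 3.5, 4.5, 4.75.
f(3.5) = -12, f(4.5) = -16, f(4.75) = -17.
Sum = Σ Δx_i · f(x_i).
Sum = -28.75.

-28.75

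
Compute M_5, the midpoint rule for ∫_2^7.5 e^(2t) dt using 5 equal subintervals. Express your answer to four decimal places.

1346110.8310

Δt = (7.5 − 2)/5 = 1.1.
Midpoints: 2.55, 3.65, 4.75, 5.85, 6.95.
f(2.55) ≈ 164.0219, f(3.65) ≈ 1480.2999, f(4.75) ≈ 13359.7268, f(5.85) ≈ 120571.7150, f(6.95) ≈ 1088161.3554.
Sum = Δt · [f(2.55) + f(3.65) + f(4.75) + f(5.85) + f(6.95)].
Sum ≈ 1346110.8310.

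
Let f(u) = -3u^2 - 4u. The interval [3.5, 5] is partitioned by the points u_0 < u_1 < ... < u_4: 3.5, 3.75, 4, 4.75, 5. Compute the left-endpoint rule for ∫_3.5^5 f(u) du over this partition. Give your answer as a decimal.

Subinterval widths: 0.25, 0.25, 0.75, 0.25.
Left endpoints: 3.5, 3.75, 4, 4.75.
f(3.5) = -50.75, f(3.75) = -57.1875, f(4) = -64, f(4.75) = -86.6875.
Sum = Σ Δu_i · f(u_i).
Sum = -96.65625.

-96.65625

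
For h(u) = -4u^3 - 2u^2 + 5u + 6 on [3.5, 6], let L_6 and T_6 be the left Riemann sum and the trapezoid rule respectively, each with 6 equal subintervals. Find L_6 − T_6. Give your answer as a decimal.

L_6 ≈ -1039.6846065.
T_6 ≈ -1191.2471065.
L_6 − T_6 = 151.5625.

151.5625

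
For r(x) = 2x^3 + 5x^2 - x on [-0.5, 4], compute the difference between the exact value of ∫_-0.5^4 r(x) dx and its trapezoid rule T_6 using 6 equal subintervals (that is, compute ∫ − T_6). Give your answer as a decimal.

-6.5390625

Exact integral: ∫_-0.5^4 r(x) dx = 226.96875.
T_6 = 233.5078125.
Error = 226.96875 − 233.5078125 = -6.5390625.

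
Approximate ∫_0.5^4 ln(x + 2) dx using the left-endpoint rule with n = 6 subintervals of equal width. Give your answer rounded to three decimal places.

4.698

Δx = (4 − 0.5)/6 = 7/12.
Left endpoints: 0.5, 13/12, 5/3, 2.25, 17/6, 41/12.
f(0.5) ≈ 0.916, f(13/12) ≈ 1.126, f(5/3) ≈ 1.299, f(2.25) ≈ 1.447, f(17/6) ≈ 1.576, f(41/12) ≈ 1.689.
Sum = Δx · [f(0.5) + f(13/12) + f(5/3) + ...].
Sum ≈ 4.698.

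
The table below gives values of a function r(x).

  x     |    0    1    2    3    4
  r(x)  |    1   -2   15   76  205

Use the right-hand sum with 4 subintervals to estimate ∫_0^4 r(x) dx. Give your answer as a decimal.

294

Δx = 1.
Sum = 1·[(-2) + 15 + 76 + 205] = 294.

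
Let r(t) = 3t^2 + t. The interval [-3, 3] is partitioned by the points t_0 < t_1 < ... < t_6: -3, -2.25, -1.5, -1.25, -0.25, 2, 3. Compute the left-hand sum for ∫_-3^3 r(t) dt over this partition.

Subinterval widths: 0.75, 0.75, 0.25, 1, 2.25, 1.
Left endpoints: -3, -2.25, -1.5, -1.25, -0.25, 2.
r(-3) = 24, r(-2.25) = 12.9375, r(-1.5) = 5.25, r(-1.25) = 3.4375, r(-0.25) = -0.0625, r(2) = 14.
Sum = Σ Δt_i · r(t_i).
Sum = 46.3125.

46.3125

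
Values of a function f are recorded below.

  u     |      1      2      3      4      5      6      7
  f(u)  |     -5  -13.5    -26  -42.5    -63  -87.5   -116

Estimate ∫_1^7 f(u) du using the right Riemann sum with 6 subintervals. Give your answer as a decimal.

-348.5

Δu = 1.
Sum = 1·[(-13.5) + (-26) + (-42.5) + (-63) + (-87.5) + (-116)] = -348.5.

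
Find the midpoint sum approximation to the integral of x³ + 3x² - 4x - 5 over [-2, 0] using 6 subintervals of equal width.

2

Δx = (0 − (-2))/6 = 1/3.
Midpoints: -11/6, -1.5, -7/6, -5/6, -0.5, -1/6.
f(-11/6) = 1351/216, f(-1.5) = 4.375, f(-7/6) = 467/216, f(-5/6) = -35/216, f(-0.5) = -2.375, f(-1/6) = -919/216.
Sum = Δx · [f(-11/6) + f(-1.5) + f(-7/6) + ...].
Sum = 2.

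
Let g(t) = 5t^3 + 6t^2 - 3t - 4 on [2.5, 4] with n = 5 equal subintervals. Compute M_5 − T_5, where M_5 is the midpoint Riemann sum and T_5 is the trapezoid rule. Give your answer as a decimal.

M_5 = 346.6809375.
T_5 = 348.52875.
M_5 − T_5 = -1.8478125.

-1.8478125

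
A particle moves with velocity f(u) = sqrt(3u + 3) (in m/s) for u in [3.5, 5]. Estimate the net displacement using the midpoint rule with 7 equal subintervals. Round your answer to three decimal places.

Δu = (5 − 3.5)/7 = 3/14.
Midpoints: 101/28, 107/28, 113/28, 4.25, 125/28, 131/28, 137/28.
f(101/28) ≈ 3.718, f(107/28) ≈ 3.803, f(113/28) ≈ 3.887, f(4.25) ≈ 3.969, f(125/28) ≈ 4.049, f(131/28) ≈ 4.127, f(137/28) ≈ 4.205.
Sum = Δu · [f(101/28) + f(107/28) + f(113/28) + ...].
Sum ≈ 5.948.

5.948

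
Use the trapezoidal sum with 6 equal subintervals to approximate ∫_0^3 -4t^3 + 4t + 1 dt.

-62.25

Δt = (3 − 0)/6 = 0.5.
f(0) = 1, f(0.5) = 2.5, f(1) = 1, f(1.5) = -6.5, f(2) = -23, f(2.5) = -51.5, f(3) = -95.
T_6 = (Δt/2)·[f(t_0) + 2f(t_1) + ... + 2f(t_{5}) + f(t_6)].
Sum = -62.25.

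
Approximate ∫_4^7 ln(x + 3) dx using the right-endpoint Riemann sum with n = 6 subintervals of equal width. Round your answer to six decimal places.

Δx = (7 − 4)/6 = 0.5.
Right endpoints: 4.5, 5, 5.5, 6, 6.5, 7.
f(4.5) ≈ 2.014903, f(5) ≈ 2.079442, f(5.5) ≈ 2.140066, f(6) ≈ 2.197225, f(6.5) ≈ 2.251292, f(7) ≈ 2.302585.
Sum = Δx · [f(4.5) + f(5) + f(5.5) + ...].
Sum ≈ 6.492756.

6.492756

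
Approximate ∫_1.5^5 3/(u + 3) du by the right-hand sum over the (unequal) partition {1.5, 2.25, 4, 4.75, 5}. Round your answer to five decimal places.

Subinterval widths: 0.75, 1.75, 0.75, 0.25.
Right endpoints: 2.25, 4, 4.75, 5.
f(2.25) = 4/7, f(4) = 3/7, f(4.75) = 12/31, f(5) = 0.375.
Sum = Σ Δu_i · f(u_i).
Sum ≈ 1.56264.

1.56264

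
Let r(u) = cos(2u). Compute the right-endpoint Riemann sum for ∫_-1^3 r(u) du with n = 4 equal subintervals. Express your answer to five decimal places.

0.89038

Δu = (3 − (-1))/4 = 1.
Right endpoints: 0, 1, 2, 3.
r(0) ≈ 1.00000, r(1) ≈ -0.41615, r(2) ≈ -0.65364, r(3) ≈ 0.96017.
Sum = Δu · [r(0) + r(1) + r(2) + r(3)].
Sum ≈ 0.89038.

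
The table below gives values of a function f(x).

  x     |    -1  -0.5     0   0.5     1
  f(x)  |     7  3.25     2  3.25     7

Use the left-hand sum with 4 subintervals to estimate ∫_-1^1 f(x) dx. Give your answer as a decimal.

Δx = 0.5.
Sum = 0.5·[7 + 3.25 + 2 + 3.25] = 7.75.

7.75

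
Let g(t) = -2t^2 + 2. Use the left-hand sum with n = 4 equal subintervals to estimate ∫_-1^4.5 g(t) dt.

-27.4140625

Δt = (4.5 − (-1))/4 = 1.375.
Left endpoints: -1, 0.375, 1.75, 3.125.
g(-1) = 0, g(0.375) = 1.71875, g(1.75) = -4.125, g(3.125) = -17.53125.
Sum = Δt · [g(-1) + g(0.375) + g(1.75) + g(3.125)].
Sum = -27.4140625.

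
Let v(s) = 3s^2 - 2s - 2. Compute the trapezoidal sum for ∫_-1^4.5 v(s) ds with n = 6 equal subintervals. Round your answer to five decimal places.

64.18576

Δs = (4.5 − (-1))/6 = 11/12.
v(-1) = 3, v(-1/12) = -1.8125, v(5/6) = -19/12, v(1.75) = 3.6875, v(8/3) = 14, v(43/12) = 1409/48, v(4.5) = 49.75.
T_6 = (Δs/2)·[v(s_0) + 2v(s_1) + ... + 2v(s_{5}) + v(s_6)].
Sum ≈ 64.18576.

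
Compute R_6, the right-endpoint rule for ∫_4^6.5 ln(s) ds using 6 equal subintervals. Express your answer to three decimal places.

4.221

Δs = (6.5 − 4)/6 = 5/12.
Right endpoints: 53/12, 29/6, 5.25, 17/3, 73/12, 6.5.
f(53/12) ≈ 1.485, f(29/6) ≈ 1.576, f(5.25) ≈ 1.658, f(17/3) ≈ 1.735, f(73/12) ≈ 1.806, f(6.5) ≈ 1.872.
Sum = Δs · [f(53/12) + f(29/6) + f(5.25) + ...].
Sum ≈ 4.221.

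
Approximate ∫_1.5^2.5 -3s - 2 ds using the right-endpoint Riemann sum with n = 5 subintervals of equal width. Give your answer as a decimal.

-8.3

Δs = (2.5 − 1.5)/5 = 0.2.
Right endpoints: 1.7, 1.9, 2.1, 2.3, 2.5.
f(1.7) = -7.1, f(1.9) = -7.7, f(2.1) = -8.3, f(2.3) = -8.9, f(2.5) = -9.5.
Sum = Δs · [f(1.7) + f(1.9) + f(2.1) + f(2.3) + f(2.5)].
Sum = -8.3.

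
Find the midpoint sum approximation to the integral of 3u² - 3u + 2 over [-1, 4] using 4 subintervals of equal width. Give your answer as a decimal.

50.546875

Δu = (4 − (-1))/4 = 1.25.
Midpoints: -0.375, 0.875, 2.125, 3.375.
f(-0.375) = 3.546875, f(0.875) = 1.671875, f(2.125) = 9.171875, f(3.375) = 26.046875.
Sum = Δu · [f(-0.375) + f(0.875) + f(2.125) + f(3.375)].
Sum = 50.546875.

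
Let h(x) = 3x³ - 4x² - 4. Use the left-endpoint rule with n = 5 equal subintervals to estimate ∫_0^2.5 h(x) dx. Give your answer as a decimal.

Δx = (2.5 − 0)/5 = 0.5.
Left endpoints: 0, 0.5, 1, 1.5, 2.
h(0) = -4, h(0.5) = -4.625, h(1) = -5, h(1.5) = -2.875, h(2) = 4.
Sum = Δx · [h(0) + h(0.5) + h(1) + h(1.5) + h(2)].
Sum = -6.25.

-6.25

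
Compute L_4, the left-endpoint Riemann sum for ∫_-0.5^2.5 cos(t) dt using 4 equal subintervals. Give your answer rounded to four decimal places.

Δt = (2.5 − (-0.5))/4 = 0.75.
Left endpoints: -0.5, 0.25, 1, 1.75.
f(-0.5) ≈ 0.8776, f(0.25) ≈ 0.9689, f(1) ≈ 0.5403, f(1.75) ≈ -0.1782.
Sum = Δt · [f(-0.5) + f(0.25) + f(1) + f(1.75)].
Sum ≈ 1.6564.

1.6564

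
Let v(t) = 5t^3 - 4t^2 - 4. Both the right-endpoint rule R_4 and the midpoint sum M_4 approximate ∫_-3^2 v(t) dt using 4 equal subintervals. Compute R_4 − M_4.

R_4 = -41.015625.
M_4 = -140.4296875.
R_4 − M_4 = 99.4140625.

99.4140625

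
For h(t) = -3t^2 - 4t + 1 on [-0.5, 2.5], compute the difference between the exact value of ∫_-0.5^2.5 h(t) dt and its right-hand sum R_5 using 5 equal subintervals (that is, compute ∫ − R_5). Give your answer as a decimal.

9.54

Exact integral: ∫_-0.5^2.5 h(t) dt = -24.75.
R_5 = -34.29.
Error = -24.75 − (-34.29) = 9.54.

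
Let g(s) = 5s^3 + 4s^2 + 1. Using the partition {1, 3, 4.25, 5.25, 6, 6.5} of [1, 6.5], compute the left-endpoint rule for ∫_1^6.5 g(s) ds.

1930.65234375

Subinterval widths: 2, 1.25, 1, 0.75, 0.5.
Left endpoints: 1, 3, 4.25, 5.25, 6.
g(1) = 10, g(3) = 172, g(4.25) = 457.078125, g(5.25) = 834.765625, g(6) = 1225.
Sum = Σ Δs_i · g(s_i).
Sum = 1930.65234375.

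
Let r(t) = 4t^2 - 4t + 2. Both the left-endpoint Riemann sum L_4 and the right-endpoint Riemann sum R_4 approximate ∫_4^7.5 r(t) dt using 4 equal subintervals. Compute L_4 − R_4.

-128.625

L_4 = 341.140625.
R_4 = 469.765625.
L_4 − R_4 = -128.625.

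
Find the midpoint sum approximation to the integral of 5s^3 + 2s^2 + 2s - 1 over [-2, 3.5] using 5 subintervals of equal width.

Δs = (3.5 − (-2))/5 = 1.1.
Midpoints: -1.45, -0.35, 0.75, 1.85, 2.95.
f(-1.45) = -14.938125, f(-0.35) = -1.669375, f(0.75) = 3.734375, f(1.85) = 41.203125, f(2.95) = 150.666875.
Sum = Δs · [f(-1.45) + f(-0.35) + f(0.75) + f(1.85) + f(2.95)].
Sum = 196.8965625.

196.8965625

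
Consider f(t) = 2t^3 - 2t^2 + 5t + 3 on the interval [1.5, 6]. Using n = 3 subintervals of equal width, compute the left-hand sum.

Δt = (6 − 1.5)/3 = 1.5.
Left endpoints: 1.5, 3, 4.5.
f(1.5) = 12.75, f(3) = 54, f(4.5) = 167.25.
Sum = Δt · [f(1.5) + f(3) + f(4.5)].
Sum = 351.

351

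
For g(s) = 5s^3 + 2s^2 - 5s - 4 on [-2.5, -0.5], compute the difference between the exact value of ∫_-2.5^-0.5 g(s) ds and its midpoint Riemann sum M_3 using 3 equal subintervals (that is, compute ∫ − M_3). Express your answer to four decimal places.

-1.5185

Exact integral: ∫_-2.5^-0.5 g(s) ds ≈ -31.416667.
M_3 ≈ -29.898148.
Error ≈ -31.416667 − (-29.898148) ≈ -1.5185.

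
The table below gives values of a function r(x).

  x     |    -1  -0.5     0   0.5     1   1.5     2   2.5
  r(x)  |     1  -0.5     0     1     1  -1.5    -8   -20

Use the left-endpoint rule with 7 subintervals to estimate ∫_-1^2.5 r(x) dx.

-3.5

Δx = 0.5.
Sum = 0.5·[1 + (-0.5) + 0 + 1 + 1 + (-1.5) + (-8)] = -3.5.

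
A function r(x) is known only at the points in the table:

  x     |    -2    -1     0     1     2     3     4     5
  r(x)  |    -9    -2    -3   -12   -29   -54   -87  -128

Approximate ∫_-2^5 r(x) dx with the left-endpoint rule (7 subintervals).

Δx = 1.
Sum = 1·[(-9) + (-2) + (-3) + (-12) + (-29) + (-54) + (-87)] = -196.

-196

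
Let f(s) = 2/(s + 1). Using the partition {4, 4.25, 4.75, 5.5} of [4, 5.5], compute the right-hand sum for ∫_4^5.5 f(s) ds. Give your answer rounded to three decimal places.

0.500

Subinterval widths: 0.25, 0.5, 0.75.
Right endpoints: 4.25, 4.75, 5.5.
f(4.25) = 8/21, f(4.75) = 8/23, f(5.5) = 4/13.
Sum = Σ Δs_i · f(s_i).
Sum ≈ 0.500.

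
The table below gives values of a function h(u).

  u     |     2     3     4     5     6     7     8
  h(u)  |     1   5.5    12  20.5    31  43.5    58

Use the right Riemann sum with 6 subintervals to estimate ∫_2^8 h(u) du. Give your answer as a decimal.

170.5

Δu = 1.
Sum = 1·[5.5 + 12 + 20.5 + 31 + 43.5 + 58] = 170.5.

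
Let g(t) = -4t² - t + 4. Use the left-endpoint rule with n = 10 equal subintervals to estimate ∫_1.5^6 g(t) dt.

Δt = (6 − 1.5)/10 = 0.45.
Left endpoints: 1.5, 1.95, 2.4, 2.85, 3.3, 3.75, 4.2, 4.65, 5.1, 5.55.
g(1.5) = -6.5, g(1.95) = -13.16, g(2.4) = -21.44, g(2.85) = -31.34, g(3.3) = -42.86, g(3.75) = -56, g(4.2) = -70.76, g(4.65) = -87.14, g(5.1) = -105.14, g(5.55) = -124.76.
Sum = Δt · [g(1.5) + g(1.95) + g(2.4) + ...].
Sum = -251.595.

-251.595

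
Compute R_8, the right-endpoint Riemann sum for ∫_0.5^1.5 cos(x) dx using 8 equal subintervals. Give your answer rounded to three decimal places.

Δx = (1.5 − 0.5)/8 = 0.125.
Right endpoints: 0.625, 0.75, 0.875, 1, 1.125, 1.25, 1.375, 1.5.
f(0.625) ≈ 0.811, f(0.75) ≈ 0.732, f(0.875) ≈ 0.641, f(1) ≈ 0.540, f(1.125) ≈ 0.431, f(1.25) ≈ 0.315, f(1.375) ≈ 0.195, f(1.5) ≈ 0.071.
Sum = Δx · [f(0.625) + f(0.75) + f(0.875) + ...].
Sum ≈ 0.467.

0.467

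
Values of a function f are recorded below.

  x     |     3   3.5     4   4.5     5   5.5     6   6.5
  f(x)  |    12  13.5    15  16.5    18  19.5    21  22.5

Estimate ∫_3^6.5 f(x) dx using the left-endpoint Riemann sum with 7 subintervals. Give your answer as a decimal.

Δx = 0.5.
Sum = 0.5·[12 + 13.5 + 15 + 16.5 + 18 + 19.5 + 21] = 57.75.

57.75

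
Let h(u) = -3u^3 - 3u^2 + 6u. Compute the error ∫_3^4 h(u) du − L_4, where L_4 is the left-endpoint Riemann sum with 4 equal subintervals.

-15.390625

Exact integral: ∫_3^4 h(u) du = -147.25.
L_4 = -131.859375.
Error = -147.25 − (-131.859375) = -15.390625.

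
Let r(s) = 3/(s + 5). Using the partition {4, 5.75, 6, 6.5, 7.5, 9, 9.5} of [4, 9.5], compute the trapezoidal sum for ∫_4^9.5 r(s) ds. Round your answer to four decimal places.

Subinterval widths: 1.75, 0.25, 0.5, 1, 1.5, 0.5.
r(4) = 1/3, r(5.75) = 12/43, r(6) = 3/11, r(6.5) = 6/23, r(7.5) = 0.24, r(9) = 3/14, r(9.5) = 6/29.
On each subinterval the trapezoid contributes (Δs_i/2)·[r(s_{i-1}) + r(s_i)].
Sum ≈ 1.4347.

1.4347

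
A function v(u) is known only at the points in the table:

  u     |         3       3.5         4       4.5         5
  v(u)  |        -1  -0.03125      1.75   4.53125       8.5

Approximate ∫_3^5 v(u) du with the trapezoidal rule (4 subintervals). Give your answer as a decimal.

Δu = 0.5.
T_4 = (0.5/2)·[(-1) + 2·(-0.03125) + 2·1.75 + 2·4.53125 + 8.5] = 5.

5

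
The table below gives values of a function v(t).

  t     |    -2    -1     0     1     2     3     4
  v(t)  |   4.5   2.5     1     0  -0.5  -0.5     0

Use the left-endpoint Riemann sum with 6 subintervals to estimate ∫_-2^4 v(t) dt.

Δt = 1.
Sum = 1·[4.5 + 2.5 + 1 + 0 + (-0.5) + (-0.5)] = 7.

7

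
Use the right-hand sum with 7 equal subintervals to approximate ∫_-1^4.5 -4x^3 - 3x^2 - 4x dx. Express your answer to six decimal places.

Δx = (4.5 − (-1))/7 = 11/14.
Right endpoints: -3/14, 4/7, 19/14, 15/7, 41/14, 26/7, 4.5.
f(-3/14) = 1041/1372, f(4/7) = -1376/343, f(19/14) = -28747/1372, f(15/7) = -21165/343, f(41/14) = -189215/1372, f(26/7) = -89596/343, f(4.5) = -443.25.
Sum = Δx · [f(-3/14) + f(4/7) + f(19/14) + ...].
Sum ≈ -729.367347.

-729.367347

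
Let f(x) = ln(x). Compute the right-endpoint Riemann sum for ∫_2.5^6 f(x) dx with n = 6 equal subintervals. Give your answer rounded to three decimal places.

Δx = (6 − 2.5)/6 = 7/12.
Right endpoints: 37/12, 11/3, 4.25, 29/6, 65/12, 6.
f(37/12) ≈ 1.126, f(11/3) ≈ 1.299, f(4.25) ≈ 1.447, f(29/6) ≈ 1.576, f(65/12) ≈ 1.689, f(6) ≈ 1.792.
Sum = Δx · [f(37/12) + f(11/3) + f(4.25) + ...].
Sum ≈ 5.209.

5.209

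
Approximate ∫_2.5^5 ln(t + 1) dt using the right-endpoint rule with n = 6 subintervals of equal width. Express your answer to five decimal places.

3.97646

Δt = (5 − 2.5)/6 = 5/12.
Right endpoints: 35/12, 10/3, 3.75, 25/6, 55/12, 5.
f(35/12) ≈ 1.36524, f(10/3) ≈ 1.46634, f(3.75) ≈ 1.55814, f(25/6) ≈ 1.64223, f(55/12) ≈ 1.71979, f(5) ≈ 1.79176.
Sum = Δt · [f(35/12) + f(10/3) + f(3.75) + ...].
Sum ≈ 3.97646.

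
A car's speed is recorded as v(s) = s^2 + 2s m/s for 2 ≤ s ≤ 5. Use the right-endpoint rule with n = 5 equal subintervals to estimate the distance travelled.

Δs = (5 − 2)/5 = 0.6.
Right endpoints: 2.6, 3.2, 3.8, 4.4, 5.
v(2.6) = 11.96, v(3.2) = 16.64, v(3.8) = 22.04, v(4.4) = 28.16, v(5) = 35.
Sum = Δs · [v(2.6) + v(3.2) + v(3.8) + v(4.4) + v(5)].
Sum = 68.28.

68.28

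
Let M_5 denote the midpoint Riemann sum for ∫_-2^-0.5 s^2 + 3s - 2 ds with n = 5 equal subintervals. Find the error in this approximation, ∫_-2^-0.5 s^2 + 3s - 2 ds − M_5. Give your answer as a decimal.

Exact integral: ∫_-2^-0.5 f(s) ds = -6.
M_5 = -6.01125.
Error = -6 − (-6.01125) = 0.01125.

0.01125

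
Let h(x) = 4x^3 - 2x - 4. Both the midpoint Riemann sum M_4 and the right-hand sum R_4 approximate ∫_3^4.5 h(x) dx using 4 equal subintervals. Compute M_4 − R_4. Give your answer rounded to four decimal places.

M_4 ≈ 311.021484.
R_4 = 360.92578125.
M_4 − R_4 ≈ -49.9043.

-49.9043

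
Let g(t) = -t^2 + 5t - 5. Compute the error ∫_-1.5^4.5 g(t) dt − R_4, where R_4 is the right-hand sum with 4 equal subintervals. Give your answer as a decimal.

-6.75

Exact integral: ∫_-1.5^4.5 g(t) dt = -16.5.
R_4 = -9.75.
Error = -16.5 − (-9.75) = -6.75.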